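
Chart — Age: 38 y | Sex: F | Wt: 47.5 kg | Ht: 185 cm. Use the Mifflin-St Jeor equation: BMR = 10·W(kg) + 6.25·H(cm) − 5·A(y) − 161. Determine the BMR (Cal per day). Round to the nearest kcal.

Mifflin-St Jeor (female): BMR = 10(47.5) + 6.25(185) − 5(38) − 161 = 475 + 1156.25 − 190 − 161 = 1280.25 kcal/day.

1280 Cal per day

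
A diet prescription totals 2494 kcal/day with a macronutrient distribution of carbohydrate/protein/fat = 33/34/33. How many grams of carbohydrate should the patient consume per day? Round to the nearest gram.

Carbohydrate energy = 33% × 2494 = 823.02 kcal.
At 4 kcal/g: 823.02 ÷ 4 = 205.755 g.

206 g/day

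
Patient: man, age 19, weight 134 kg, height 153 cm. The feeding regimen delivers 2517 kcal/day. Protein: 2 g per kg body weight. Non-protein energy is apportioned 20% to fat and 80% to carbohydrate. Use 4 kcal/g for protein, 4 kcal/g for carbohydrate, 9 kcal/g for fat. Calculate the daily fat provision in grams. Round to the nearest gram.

Protein = 2 × 134 = 268 g → 268 × 4 = 1072 kcal.
Non-protein calories = 2517 − 1072 = 1445 kcal.
Fat: 20% × 1445 = 289 kcal; carbohydrate: 1156 kcal.
Fat: 289 kcal ÷ 9 kcal/g = 32.1111 g.

32 g/day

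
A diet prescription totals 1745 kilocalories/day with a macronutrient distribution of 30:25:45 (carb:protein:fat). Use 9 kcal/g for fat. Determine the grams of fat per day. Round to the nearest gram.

Fat energy = 45% × 1745 = 785.25 kcal.
At 9 kcal/g: 785.25 ÷ 9 = 87.25 g.

87 g/day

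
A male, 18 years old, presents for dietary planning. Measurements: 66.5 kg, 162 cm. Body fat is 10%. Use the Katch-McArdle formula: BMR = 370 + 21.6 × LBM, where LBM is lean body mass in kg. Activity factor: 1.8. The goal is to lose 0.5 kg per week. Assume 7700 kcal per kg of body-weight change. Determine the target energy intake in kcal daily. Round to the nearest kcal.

2443 kcal daily

LBM = 66.5 × (1 − 0.1) = 59.85 kg. Katch-McArdle: BMR = 370 + 21.6 × 59.85 = 1662.76 kcal/day.
TEE = 1662.76 × 1.8 = 2992.968 kcal/day.
Required daily deficit = 0.5 × 7700 ÷ 7 = 550 kcal/day.
Target intake = 2992.968 − 550 = 2442.968 kcal/day.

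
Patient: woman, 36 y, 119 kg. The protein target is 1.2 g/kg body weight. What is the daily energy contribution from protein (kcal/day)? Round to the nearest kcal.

571 kcal/day

Protein = 1.2 g/kg × 119 kg = 142.8 g/day.
Protein energy = 142.8 g × 4 kcal/g = 571.2 kcal/day.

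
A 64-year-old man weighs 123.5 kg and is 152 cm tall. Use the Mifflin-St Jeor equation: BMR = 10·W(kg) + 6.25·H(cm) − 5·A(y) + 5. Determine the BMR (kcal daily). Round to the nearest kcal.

1870 kcal daily

Mifflin-St Jeor (male): BMR = 10(123.5) + 6.25(152) − 5(64) + 5 = 1235 + 950 − 320 + 5 = 1870 kcal/day.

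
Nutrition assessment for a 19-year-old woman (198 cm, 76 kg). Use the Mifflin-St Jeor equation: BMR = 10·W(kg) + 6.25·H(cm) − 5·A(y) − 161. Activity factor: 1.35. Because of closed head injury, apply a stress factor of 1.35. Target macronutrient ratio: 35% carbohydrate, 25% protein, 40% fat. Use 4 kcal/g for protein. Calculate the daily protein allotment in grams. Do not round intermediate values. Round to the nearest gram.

Mifflin-St Jeor (female): BMR = 10(76) + 6.25(198) − 5(19) − 161 = 760 + 1237.5 − 95 − 161 = 1741.5 kcal/day.
TEE = 1741.5 × 1.35 = 2351.025 kcal/day.
With stress factor 1.35: 2351.025 × 1.35 = 3173.8838 kcal/day.
Protein energy = 25% × 3173.8838 = 793.4709 kcal.
Protein = 793.4709 ÷ 4 kcal/g = 198.3677 g.

198 g/day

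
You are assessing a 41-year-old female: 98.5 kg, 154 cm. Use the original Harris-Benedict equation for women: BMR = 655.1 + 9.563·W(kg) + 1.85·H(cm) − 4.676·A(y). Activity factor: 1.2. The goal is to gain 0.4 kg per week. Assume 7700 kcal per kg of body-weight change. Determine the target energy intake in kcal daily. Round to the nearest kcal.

2468 kcal daily

Harris-Benedict: BMR = 655.1 + 9.563(98.5) + 1.85(154) − 4.676(41) = 1690.2395 kcal/day.
TEE = 1690.2395 × 1.2 = 2028.2874 kcal/day.
Required daily surplus = 0.4 × 7700 ÷ 7 = 440 kcal/day.
Target intake = 2028.2874 + 440 = 2468.2874 kcal/day.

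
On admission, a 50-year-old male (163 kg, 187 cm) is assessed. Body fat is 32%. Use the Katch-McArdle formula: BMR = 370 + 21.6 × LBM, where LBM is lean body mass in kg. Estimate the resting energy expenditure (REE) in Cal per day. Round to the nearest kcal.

2764 Cal per day

LBM = 163 × (1 − 0.32) = 110.84 kg. Katch-McArdle: BMR = 370 + 21.6 × 110.84 = 2764.144 kcal/day.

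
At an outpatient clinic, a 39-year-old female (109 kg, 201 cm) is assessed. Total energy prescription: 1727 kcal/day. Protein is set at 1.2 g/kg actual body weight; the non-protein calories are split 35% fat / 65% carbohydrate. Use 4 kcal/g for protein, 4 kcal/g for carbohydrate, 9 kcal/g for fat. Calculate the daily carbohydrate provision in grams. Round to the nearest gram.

196 g/day

Protein = 1.2 × 109 = 130.8 g → 130.8 × 4 = 523.2 kcal.
Non-protein calories = 1727 − 523.2 = 1203.8 kcal.
Fat: 35% × 1203.8 = 421.33 kcal; carbohydrate: 782.47 kcal.
Carbohydrate: 782.47 kcal ÷ 4 kcal/g = 195.6175 g.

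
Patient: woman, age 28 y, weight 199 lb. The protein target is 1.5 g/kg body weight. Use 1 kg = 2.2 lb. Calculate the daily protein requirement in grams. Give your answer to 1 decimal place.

Weight in kg = 199 ÷ 2.2 = 90.4545 kg.
Protein = 1.5 g/kg × 90.4545 kg = 135.6818 g/day.

135.7 g/day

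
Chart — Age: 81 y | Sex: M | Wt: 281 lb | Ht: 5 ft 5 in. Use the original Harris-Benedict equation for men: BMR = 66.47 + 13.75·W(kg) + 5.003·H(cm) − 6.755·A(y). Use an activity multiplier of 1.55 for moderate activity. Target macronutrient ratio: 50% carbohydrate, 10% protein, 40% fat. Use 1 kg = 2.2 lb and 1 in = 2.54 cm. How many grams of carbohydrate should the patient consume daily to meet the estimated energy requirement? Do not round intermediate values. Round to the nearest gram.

407 g/day

Convert to metric: weight = 281 ÷ 2.2 = 127.7273 kg; height = (5×12 + 5) × 2.54 = 65 × 2.54 = 165.1 cm.
Harris-Benedict: BMR = 66.47 + 13.75(127.7273) + 5.003(165.1) − 6.755(81) = 2101.5603 kcal/day.
TEE = 2101.5603 × 1.55 = 3257.4185 kcal/day.
Carbohydrate energy = 50% × 3257.4185 = 1628.7092 kcal.
Carbohydrate = 1628.7092 ÷ 4 kcal/g = 407.1773 g.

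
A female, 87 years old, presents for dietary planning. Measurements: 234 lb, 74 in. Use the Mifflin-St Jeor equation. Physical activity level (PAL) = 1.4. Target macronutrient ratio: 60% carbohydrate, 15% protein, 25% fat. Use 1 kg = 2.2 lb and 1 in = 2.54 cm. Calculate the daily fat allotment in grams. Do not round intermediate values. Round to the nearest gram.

Convert to metric: weight = 234 ÷ 2.2 = 106.3636 kg; height = 74 × 2.54 = 187.96 cm.
Mifflin-St Jeor (female): BMR = 10(106.3636) + 6.25(187.96) − 5(87) − 161 = 1063.6364 + 1174.75 − 435 − 161 = 1642.3864 kcal/day.
TEE = 1642.3864 × 1.4 = 2299.3409 kcal/day.
Fat energy = 25% × 2299.3409 = 574.8352 kcal.
Fat = 574.8352 ÷ 9 kcal/g = 63.8706 g.

64 g/day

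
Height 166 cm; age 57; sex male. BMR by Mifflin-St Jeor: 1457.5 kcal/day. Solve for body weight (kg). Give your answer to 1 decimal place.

70.0 kg

1457.5 = 10·W + 6.25(166) − 5(57) + 5
10·W = 1457.5 − 757.5 = 700, so W = 70 kg.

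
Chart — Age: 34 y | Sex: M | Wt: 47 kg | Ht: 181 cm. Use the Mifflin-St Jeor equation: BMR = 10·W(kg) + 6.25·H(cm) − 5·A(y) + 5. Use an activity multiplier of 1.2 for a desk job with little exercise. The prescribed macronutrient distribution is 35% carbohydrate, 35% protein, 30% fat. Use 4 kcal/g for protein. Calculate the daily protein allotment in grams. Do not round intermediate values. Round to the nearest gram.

151 g/day

Mifflin-St Jeor (male): BMR = 10(47) + 6.25(181) − 5(34) + 5 = 470 + 1131.25 − 170 + 5 = 1436.25 kcal/day.
TEE = 1436.25 × 1.2 = 1723.5 kcal/day.
Protein energy = 35% × 1723.5 = 603.225 kcal.
Protein = 603.225 ÷ 4 kcal/g = 150.8063 g.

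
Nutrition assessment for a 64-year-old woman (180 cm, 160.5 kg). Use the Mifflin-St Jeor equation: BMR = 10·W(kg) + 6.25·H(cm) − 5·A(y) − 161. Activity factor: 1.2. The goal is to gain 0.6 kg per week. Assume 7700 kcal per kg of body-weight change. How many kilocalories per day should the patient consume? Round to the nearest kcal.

Mifflin-St Jeor (female): BMR = 10(160.5) + 6.25(180) − 5(64) − 161 = 1605 + 1125 − 320 − 161 = 2249 kcal/day.
TEE = 2249 × 1.2 = 2698.8 kcal/day.
Required daily surplus = 0.6 × 7700 ÷ 7 = 660 kcal/day.
Target intake = 2698.8 + 660 = 3358.8 kcal/day.

3359 kilocalories per day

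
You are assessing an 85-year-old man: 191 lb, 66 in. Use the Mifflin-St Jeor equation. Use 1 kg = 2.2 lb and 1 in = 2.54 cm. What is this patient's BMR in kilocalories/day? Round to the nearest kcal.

1496 kilocalories/day

Convert to metric: weight = 191 ÷ 2.2 = 86.8182 kg; height = 66 × 2.54 = 167.64 cm.
Mifflin-St Jeor (male): BMR = 10(86.8182) + 6.25(167.64) − 5(85) + 5 = 868.1818 + 1047.75 − 425 + 5 = 1495.9318 kcal/day.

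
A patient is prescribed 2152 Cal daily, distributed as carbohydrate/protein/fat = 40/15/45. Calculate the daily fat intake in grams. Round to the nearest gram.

Fat energy = 45% × 2152 = 968.4 kcal.
At 9 kcal/g: 968.4 ÷ 9 = 107.6 g.

108 g/day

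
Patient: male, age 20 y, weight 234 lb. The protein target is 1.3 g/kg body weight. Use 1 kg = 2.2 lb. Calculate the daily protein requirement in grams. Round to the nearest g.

138 g/day

Weight in kg = 234 ÷ 2.2 = 106.3636 kg.
Protein = 1.3 g/kg × 106.3636 kg = 138.2727 g/day.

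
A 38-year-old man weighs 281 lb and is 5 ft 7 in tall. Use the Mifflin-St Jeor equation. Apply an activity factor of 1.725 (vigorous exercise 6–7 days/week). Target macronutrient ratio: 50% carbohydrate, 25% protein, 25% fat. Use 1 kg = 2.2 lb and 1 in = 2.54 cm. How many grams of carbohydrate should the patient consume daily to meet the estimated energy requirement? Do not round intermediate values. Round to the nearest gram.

465 g/day

Convert to metric: weight = 281 ÷ 2.2 = 127.7273 kg; height = (5×12 + 7) × 2.54 = 67 × 2.54 = 170.18 cm.
Mifflin-St Jeor (male): BMR = 10(127.7273) + 6.25(170.18) − 5(38) + 5 = 1277.2727 + 1063.625 − 190 + 5 = 2155.8977 kcal/day.
TEE = 2155.8977 × 1.725 = 3718.9236 kcal/day.
Carbohydrate energy = 50% × 3718.9236 = 1859.4618 kcal.
Carbohydrate = 1859.4618 ÷ 4 kcal/g = 464.8654 g.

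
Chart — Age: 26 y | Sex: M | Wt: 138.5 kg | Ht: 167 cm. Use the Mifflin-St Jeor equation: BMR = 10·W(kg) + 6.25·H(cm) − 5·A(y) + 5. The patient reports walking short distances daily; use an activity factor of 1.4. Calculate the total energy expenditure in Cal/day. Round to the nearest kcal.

Mifflin-St Jeor (male): BMR = 10(138.5) + 6.25(167) − 5(26) + 5 = 1385 + 1043.75 − 130 + 5 = 2303.75 kcal/day.
TEE = BMR × activity factor = 2303.75 × 1.4 = 3225.25 kcal/day.

3225 Cal/day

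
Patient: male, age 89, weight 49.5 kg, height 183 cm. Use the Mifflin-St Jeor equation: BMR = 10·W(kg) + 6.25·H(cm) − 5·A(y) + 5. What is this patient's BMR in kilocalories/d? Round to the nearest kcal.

1199 kilocalories/d

Mifflin-St Jeor (male): BMR = 10(49.5) + 6.25(183) − 5(89) + 5 = 495 + 1143.75 − 445 + 5 = 1198.75 kcal/day.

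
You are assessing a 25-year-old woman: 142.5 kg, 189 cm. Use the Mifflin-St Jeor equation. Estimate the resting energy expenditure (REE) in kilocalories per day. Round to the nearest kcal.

2320 kilocalories per day

Mifflin-St Jeor (female): BMR = 10(142.5) + 6.25(189) − 5(25) − 161 = 1425 + 1181.25 − 125 − 161 = 2320.25 kcal/day.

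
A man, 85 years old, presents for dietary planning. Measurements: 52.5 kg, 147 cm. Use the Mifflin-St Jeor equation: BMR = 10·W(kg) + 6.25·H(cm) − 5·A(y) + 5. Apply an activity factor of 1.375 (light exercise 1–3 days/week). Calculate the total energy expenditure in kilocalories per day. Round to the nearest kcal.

1408 kilocalories per day

Mifflin-St Jeor (male): BMR = 10(52.5) + 6.25(147) − 5(85) + 5 = 525 + 918.75 − 425 + 5 = 1023.75 kcal/day.
TEE = BMR × activity factor = 1023.75 × 1.375 = 1407.6563 kcal/day.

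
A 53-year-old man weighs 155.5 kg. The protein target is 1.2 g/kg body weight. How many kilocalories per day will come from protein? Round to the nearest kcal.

Protein = 1.2 g/kg × 155.5 kg = 186.6 g/day.
Protein energy = 186.6 g × 4 kcal/g = 746.4 kcal/day.

746 kcal/day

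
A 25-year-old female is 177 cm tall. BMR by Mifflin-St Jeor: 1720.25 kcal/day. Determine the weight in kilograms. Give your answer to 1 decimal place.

90.0 kg

1720.25 = 10·W + 6.25(177) − 5(25) − 161
10·W = 1720.25 − 820.25 = 900, so W = 90 kg.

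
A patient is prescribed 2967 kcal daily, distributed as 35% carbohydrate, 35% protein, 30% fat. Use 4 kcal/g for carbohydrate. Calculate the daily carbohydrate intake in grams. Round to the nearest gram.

Carbohydrate energy = 35% × 2967 = 1038.45 kcal.
At 4 kcal/g: 1038.45 ÷ 4 = 259.6125 g.

260 g/day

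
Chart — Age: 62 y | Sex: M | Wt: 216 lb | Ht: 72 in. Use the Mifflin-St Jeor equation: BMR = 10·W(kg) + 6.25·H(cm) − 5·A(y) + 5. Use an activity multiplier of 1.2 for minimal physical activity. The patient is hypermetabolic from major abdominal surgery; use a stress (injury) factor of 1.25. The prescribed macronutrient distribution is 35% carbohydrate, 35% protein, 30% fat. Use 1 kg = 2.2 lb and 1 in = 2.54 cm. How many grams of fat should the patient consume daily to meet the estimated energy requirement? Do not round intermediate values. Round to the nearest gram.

91 g/day

Convert to metric: weight = 216 ÷ 2.2 = 98.1818 kg; height = 72 × 2.54 = 182.88 cm.
Mifflin-St Jeor (male): BMR = 10(98.1818) + 6.25(182.88) − 5(62) + 5 = 981.8182 + 1143 − 310 + 5 = 1819.8182 kcal/day.
TEE = 1819.8182 × 1.2 = 2183.7818 kcal/day.
With stress factor 1.25: 2183.7818 × 1.25 = 2729.7273 kcal/day.
Fat energy = 30% × 2729.7273 = 818.9182 kcal.
Fat = 818.9182 ÷ 9 kcal/g = 90.9909 g.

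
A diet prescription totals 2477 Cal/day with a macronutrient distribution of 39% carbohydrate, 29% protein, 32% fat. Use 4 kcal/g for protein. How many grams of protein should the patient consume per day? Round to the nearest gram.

Protein energy = 29% × 2477 = 718.33 kcal.
At 4 kcal/g: 718.33 ÷ 4 = 179.5825 g.

180 g/day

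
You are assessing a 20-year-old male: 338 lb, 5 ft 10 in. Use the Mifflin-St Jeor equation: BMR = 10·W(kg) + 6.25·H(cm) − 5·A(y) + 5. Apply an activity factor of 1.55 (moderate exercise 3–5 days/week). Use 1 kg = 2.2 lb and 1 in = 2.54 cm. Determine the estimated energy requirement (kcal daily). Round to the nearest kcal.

Convert to metric: weight = 338 ÷ 2.2 = 153.6364 kg; height = (5×12 + 10) × 2.54 = 70 × 2.54 = 177.8 cm.
Mifflin-St Jeor (male): BMR = 10(153.6364) + 6.25(177.8) − 5(20) + 5 = 1536.3636 + 1111.25 − 100 + 5 = 2552.6136 kcal/day.
TEE = BMR × activity factor = 2552.6136 × 1.55 = 3956.5511 kcal/day.

3957 kcal daily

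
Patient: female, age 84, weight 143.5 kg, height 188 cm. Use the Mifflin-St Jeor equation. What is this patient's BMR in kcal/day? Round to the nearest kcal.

Mifflin-St Jeor (female): BMR = 10(143.5) + 6.25(188) − 5(84) − 161 = 1435 + 1175 − 420 − 161 = 2029 kcal/day.

2029 kcal/day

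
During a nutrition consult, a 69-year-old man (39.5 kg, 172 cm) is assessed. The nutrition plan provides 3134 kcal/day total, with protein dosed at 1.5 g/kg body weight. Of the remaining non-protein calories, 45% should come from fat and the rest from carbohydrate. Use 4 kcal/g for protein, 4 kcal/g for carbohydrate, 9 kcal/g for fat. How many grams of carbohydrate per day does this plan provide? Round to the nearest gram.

398 g/day

Protein = 1.5 × 39.5 = 59.25 g → 59.25 × 4 = 237 kcal.
Non-protein calories = 3134 − 237 = 2897 kcal.
Fat: 45% × 2897 = 1303.65 kcal; carbohydrate: 1593.35 kcal.
Carbohydrate: 1593.35 kcal ÷ 4 kcal/g = 398.3375 g.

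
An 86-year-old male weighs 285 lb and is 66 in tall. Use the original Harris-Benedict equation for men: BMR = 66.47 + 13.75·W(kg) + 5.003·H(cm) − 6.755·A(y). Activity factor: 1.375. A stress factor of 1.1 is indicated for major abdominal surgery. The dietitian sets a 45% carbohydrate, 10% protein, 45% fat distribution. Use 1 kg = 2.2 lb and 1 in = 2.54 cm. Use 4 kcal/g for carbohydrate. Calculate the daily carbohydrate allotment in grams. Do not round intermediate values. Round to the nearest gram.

Convert to metric: weight = 285 ÷ 2.2 = 129.5455 kg; height = 66 × 2.54 = 167.64 cm.
Harris-Benedict: BMR = 66.47 + 13.75(129.5455) + 5.003(167.64) − 6.755(86) = 2105.4929 kcal/day.
TEE = 2105.4929 × 1.375 = 2895.0528 kcal/day.
With stress factor 1.1: 2895.0528 × 1.1 = 3184.558 kcal/day.
Carbohydrate energy = 45% × 3184.558 = 1433.0511 kcal.
Carbohydrate = 1433.0511 ÷ 4 kcal/g = 358.2628 g.

358 g/day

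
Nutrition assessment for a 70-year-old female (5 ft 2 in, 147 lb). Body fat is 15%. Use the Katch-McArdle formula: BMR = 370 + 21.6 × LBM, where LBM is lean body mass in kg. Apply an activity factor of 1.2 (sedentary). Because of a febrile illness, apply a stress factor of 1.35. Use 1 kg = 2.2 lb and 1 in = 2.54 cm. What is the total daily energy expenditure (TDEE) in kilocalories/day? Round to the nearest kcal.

Convert to metric: weight = 147 ÷ 2.2 = 66.8182 kg; height = (5×12 + 2) × 2.54 = 62 × 2.54 = 157.48 cm.
LBM = 66.8182 × (1 − 0.15) = 56.7955 kg. Katch-McArdle: BMR = 370 + 21.6 × 56.7955 = 1596.7818 kcal/day.
TEE = BMR × activity factor = 1596.7818 × 1.2 = 1916.1382 kcal/day.
Apply stress factor: 1916.1382 × 1.35 = 2586.7865 kcal/day.

2587 kilocalories/day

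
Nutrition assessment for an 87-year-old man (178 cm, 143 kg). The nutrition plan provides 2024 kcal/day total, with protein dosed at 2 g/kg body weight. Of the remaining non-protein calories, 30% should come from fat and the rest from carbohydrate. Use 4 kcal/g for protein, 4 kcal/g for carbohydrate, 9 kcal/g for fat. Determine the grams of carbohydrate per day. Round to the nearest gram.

154 g/day

Protein = 2 × 143 = 286 g → 286 × 4 = 1144 kcal.
Non-protein calories = 2024 − 1144 = 880 kcal.
Fat: 30% × 880 = 264 kcal; carbohydrate: 616 kcal.
Carbohydrate: 616 kcal ÷ 4 kcal/g = 154 g.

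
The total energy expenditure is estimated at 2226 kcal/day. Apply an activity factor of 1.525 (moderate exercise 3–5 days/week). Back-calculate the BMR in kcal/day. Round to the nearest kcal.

1460 kcal/day

BMR = TEE ÷ activity factor = 2226 ÷ 1.525 = 1459.6721 kcal/day.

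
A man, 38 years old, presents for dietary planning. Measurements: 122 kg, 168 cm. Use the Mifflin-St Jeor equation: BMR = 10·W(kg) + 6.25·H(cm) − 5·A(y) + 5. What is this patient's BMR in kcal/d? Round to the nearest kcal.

Mifflin-St Jeor (male): BMR = 10(122) + 6.25(168) − 5(38) + 5 = 1220 + 1050 − 190 + 5 = 2085 kcal/day.

2085 kcal/d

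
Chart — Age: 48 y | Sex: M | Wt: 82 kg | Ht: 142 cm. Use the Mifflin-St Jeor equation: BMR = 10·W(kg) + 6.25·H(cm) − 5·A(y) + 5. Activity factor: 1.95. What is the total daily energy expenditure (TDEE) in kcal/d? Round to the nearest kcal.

Mifflin-St Jeor (male): BMR = 10(82) + 6.25(142) − 5(48) + 5 = 820 + 887.5 − 240 + 5 = 1472.5 kcal/day.
TEE = BMR × activity factor = 1472.5 × 1.95 = 2871.375 kcal/day.

2871 kcal/d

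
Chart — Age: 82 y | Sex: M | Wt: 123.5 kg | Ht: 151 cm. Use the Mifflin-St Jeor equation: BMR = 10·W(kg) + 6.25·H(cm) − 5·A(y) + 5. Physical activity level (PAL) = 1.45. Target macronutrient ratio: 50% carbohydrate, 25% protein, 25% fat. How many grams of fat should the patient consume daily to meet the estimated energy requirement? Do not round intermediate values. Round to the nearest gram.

71 g/day

Mifflin-St Jeor (male): BMR = 10(123.5) + 6.25(151) − 5(82) + 5 = 1235 + 943.75 − 410 + 5 = 1773.75 kcal/day.
TEE = 1773.75 × 1.45 = 2571.9375 kcal/day.
Fat energy = 25% × 2571.9375 = 642.9844 kcal.
Fat = 642.9844 ÷ 9 kcal/g = 71.4427 g.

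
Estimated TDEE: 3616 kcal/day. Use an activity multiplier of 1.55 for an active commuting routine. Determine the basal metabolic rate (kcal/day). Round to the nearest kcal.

2333 kcal/day

BMR = TEE ÷ activity factor = 3616 ÷ 1.55 = 2332.9032 kcal/day.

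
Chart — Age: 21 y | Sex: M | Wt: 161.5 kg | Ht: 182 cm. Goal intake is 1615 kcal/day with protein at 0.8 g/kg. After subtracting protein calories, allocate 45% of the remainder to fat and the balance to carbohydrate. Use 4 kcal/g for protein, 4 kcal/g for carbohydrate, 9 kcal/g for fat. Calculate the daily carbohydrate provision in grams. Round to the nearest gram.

151 g/day

Protein = 0.8 × 161.5 = 129.2 g → 129.2 × 4 = 516.8 kcal.
Non-protein calories = 1615 − 516.8 = 1098.2 kcal.
Fat: 45% × 1098.2 = 494.19 kcal; carbohydrate: 604.01 kcal.
Carbohydrate: 604.01 kcal ÷ 4 kcal/g = 151.0025 g.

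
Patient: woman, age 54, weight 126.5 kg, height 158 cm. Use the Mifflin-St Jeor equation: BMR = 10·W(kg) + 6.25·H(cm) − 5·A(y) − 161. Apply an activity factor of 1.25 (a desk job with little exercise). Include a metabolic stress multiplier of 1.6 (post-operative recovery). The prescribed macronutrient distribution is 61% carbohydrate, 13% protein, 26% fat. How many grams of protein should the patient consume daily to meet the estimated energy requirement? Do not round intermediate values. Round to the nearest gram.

118 g/day

Mifflin-St Jeor (female): BMR = 10(126.5) + 6.25(158) − 5(54) − 161 = 1265 + 987.5 − 270 − 161 = 1821.5 kcal/day.
TEE = 1821.5 × 1.25 = 2276.875 kcal/day.
With stress factor 1.6: 2276.875 × 1.6 = 3643 kcal/day.
Protein energy = 13% × 3643 = 473.59 kcal.
Protein = 473.59 ÷ 4 kcal/g = 118.3975 g.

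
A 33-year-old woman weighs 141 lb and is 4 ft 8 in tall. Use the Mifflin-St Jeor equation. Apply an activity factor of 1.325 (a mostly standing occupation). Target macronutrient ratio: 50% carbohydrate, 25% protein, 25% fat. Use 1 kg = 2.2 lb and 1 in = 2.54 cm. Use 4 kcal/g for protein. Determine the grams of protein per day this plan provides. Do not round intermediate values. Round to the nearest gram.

100 g/day

Convert to metric: weight = 141 ÷ 2.2 = 64.0909 kg; height = (4×12 + 8) × 2.54 = 56 × 2.54 = 142.24 cm.
Mifflin-St Jeor (female): BMR = 10(64.0909) + 6.25(142.24) − 5(33) − 161 = 640.9091 + 889 − 165 − 161 = 1203.9091 kcal/day.
TEE = 1203.9091 × 1.325 = 1595.1795 kcal/day.
Protein energy = 25% × 1595.1795 = 398.7949 kcal.
Protein = 398.7949 ÷ 4 kcal/g = 99.6987 g.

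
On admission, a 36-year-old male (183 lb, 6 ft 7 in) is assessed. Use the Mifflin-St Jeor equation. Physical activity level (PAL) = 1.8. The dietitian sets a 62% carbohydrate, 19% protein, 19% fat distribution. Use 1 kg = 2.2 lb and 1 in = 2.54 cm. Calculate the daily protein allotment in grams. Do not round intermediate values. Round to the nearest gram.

Convert to metric: weight = 183 ÷ 2.2 = 83.1818 kg; height = (6×12 + 7) × 2.54 = 79 × 2.54 = 200.66 cm.
Mifflin-St Jeor (male): BMR = 10(83.1818) + 6.25(200.66) − 5(36) + 5 = 831.8182 + 1254.125 − 180 + 5 = 1910.9432 kcal/day.
TEE = 1910.9432 × 1.8 = 3439.6977 kcal/day.
Protein energy = 19% × 3439.6977 = 653.5426 kcal.
Protein = 653.5426 ÷ 4 kcal/g = 163.3856 g.

163 g/day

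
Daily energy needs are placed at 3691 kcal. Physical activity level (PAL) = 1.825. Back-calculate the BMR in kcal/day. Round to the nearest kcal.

2022 kcal/day

BMR = TEE ÷ activity factor = 3691 ÷ 1.825 = 2022.4658 kcal/day.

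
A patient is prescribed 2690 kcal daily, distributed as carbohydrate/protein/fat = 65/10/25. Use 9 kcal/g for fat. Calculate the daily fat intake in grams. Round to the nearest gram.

Fat energy = 25% × 2690 = 672.5 kcal.
At 9 kcal/g: 672.5 ÷ 9 = 74.7222 g.

75 g/day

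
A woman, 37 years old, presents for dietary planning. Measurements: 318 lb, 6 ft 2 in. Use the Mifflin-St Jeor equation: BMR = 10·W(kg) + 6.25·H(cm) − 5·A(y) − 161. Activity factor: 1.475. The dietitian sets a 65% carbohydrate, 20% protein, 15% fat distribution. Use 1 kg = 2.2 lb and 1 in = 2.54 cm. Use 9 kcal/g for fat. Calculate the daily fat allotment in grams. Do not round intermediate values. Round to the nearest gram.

56 g/day

Convert to metric: weight = 318 ÷ 2.2 = 144.5455 kg; height = (6×12 + 2) × 2.54 = 74 × 2.54 = 187.96 cm.
Mifflin-St Jeor (female): BMR = 10(144.5455) + 6.25(187.96) − 5(37) − 161 = 1445.4545 + 1174.75 − 185 − 161 = 2274.2045 kcal/day.
TEE = 2274.2045 × 1.475 = 3354.4517 kcal/day.
Fat energy = 15% × 3354.4517 = 503.1678 kcal.
Fat = 503.1678 ÷ 9 kcal/g = 55.9075 g.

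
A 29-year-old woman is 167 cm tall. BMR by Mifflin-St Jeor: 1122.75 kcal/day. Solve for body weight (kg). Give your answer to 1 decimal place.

1122.75 = 10·W + 6.25(167) − 5(29) − 161
10·W = 1122.75 − 737.75 = 385, so W = 38.5 kg.

38.5 kg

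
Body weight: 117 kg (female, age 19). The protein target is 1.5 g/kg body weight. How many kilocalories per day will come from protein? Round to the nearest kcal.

702 kcal/day

Protein = 1.5 g/kg × 117 kg = 175.5 g/day.
Protein energy = 175.5 g × 4 kcal/g = 702 kcal/day.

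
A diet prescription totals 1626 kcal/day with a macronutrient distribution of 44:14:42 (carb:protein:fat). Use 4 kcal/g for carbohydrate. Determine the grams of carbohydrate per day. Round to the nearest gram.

179 g/day

Carbohydrate energy = 44% × 1626 = 715.44 kcal.
At 4 kcal/g: 715.44 ÷ 4 = 178.86 g.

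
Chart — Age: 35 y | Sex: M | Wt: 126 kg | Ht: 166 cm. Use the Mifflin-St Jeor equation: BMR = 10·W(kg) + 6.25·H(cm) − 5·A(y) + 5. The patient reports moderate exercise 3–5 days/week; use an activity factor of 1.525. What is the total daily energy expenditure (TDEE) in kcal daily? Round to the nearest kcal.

3244 kcal daily

Mifflin-St Jeor (male): BMR = 10(126) + 6.25(166) − 5(35) + 5 = 1260 + 1037.5 − 175 + 5 = 2127.5 kcal/day.
TEE = BMR × activity factor = 2127.5 × 1.525 = 3244.4375 kcal/day.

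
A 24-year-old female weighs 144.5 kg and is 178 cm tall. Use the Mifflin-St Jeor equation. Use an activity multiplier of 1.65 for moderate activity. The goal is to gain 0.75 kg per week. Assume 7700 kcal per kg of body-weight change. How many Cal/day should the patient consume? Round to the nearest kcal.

4581 Cal/day

Mifflin-St Jeor (female): BMR = 10(144.5) + 6.25(178) − 5(24) − 161 = 1445 + 1112.5 − 120 − 161 = 2276.5 kcal/day.
TEE = 2276.5 × 1.65 = 3756.225 kcal/day.
Required daily surplus = 0.75 × 7700 ÷ 7 = 825 kcal/day.
Target intake = 3756.225 + 825 = 4581.225 kcal/day.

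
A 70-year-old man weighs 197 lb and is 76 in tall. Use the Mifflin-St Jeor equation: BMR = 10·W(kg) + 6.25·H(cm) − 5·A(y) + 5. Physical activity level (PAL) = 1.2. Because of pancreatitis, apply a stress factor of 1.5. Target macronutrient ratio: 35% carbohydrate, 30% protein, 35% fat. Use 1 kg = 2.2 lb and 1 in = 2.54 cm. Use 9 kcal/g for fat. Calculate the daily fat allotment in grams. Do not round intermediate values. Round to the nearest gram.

123 g/day

Convert to metric: weight = 197 ÷ 2.2 = 89.5455 kg; height = 76 × 2.54 = 193.04 cm.
Mifflin-St Jeor (male): BMR = 10(89.5455) + 6.25(193.04) − 5(70) + 5 = 895.4545 + 1206.5 − 350 + 5 = 1756.9545 kcal/day.
TEE = 1756.9545 × 1.2 = 2108.3455 kcal/day.
With stress factor 1.5: 2108.3455 × 1.5 = 3162.5182 kcal/day.
Fat energy = 35% × 3162.5182 = 1106.8814 kcal.
Fat = 1106.8814 ÷ 9 kcal/g = 122.9868 g.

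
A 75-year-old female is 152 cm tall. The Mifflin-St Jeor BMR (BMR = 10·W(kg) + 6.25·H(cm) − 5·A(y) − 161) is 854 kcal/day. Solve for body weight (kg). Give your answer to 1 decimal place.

854 = 10·W + 6.25(152) − 5(75) − 161
10·W = 854 − 414 = 440, so W = 44 kg.

44.0 kg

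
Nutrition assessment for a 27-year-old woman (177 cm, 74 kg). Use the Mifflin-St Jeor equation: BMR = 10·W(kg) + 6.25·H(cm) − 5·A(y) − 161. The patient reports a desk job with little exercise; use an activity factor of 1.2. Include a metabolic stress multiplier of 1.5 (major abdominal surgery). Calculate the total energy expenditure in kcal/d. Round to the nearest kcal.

Mifflin-St Jeor (female): BMR = 10(74) + 6.25(177) − 5(27) − 161 = 740 + 1106.25 − 135 − 161 = 1550.25 kcal/day.
TEE = BMR × activity factor = 1550.25 × 1.2 = 1860.3 kcal/day.
Apply stress factor: 1860.3 × 1.5 = 2790.45 kcal/day.

2790 kcal/d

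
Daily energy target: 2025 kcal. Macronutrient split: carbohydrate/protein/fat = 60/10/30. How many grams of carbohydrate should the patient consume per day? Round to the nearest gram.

Carbohydrate energy = 60% × 2025 = 1215 kcal.
At 4 kcal/g: 1215 ÷ 4 = 303.75 g.

304 g/day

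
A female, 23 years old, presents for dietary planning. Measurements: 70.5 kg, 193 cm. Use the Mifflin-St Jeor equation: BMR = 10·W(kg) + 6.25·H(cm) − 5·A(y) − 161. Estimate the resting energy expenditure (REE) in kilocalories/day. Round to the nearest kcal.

1635 kilocalories/day

Mifflin-St Jeor (female): BMR = 10(70.5) + 6.25(193) − 5(23) − 161 = 705 + 1206.25 − 115 − 161 = 1635.25 kcal/day.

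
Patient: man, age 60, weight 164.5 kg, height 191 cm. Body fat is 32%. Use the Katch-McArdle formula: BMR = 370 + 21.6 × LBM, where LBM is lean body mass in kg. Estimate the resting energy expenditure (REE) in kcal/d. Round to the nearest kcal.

2786 kcal/d

LBM = 164.5 × (1 − 0.32) = 111.86 kg. Katch-McArdle: BMR = 370 + 21.6 × 111.86 = 2786.176 kcal/day.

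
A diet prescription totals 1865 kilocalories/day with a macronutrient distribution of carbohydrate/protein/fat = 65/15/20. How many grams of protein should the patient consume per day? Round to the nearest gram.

Protein energy = 15% × 1865 = 279.75 kcal.
At 4 kcal/g: 279.75 ÷ 4 = 69.9375 g.

70 g/day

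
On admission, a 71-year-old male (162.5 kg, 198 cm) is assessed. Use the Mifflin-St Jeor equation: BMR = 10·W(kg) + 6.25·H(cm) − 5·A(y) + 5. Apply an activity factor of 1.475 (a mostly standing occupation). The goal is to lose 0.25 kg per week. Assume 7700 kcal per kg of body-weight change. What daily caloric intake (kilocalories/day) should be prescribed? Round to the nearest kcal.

3431 kilocalories/day

Mifflin-St Jeor (male): BMR = 10(162.5) + 6.25(198) − 5(71) + 5 = 1625 + 1237.5 − 355 + 5 = 2512.5 kcal/day.
TEE = 2512.5 × 1.475 = 3705.9375 kcal/day.
Required daily deficit = 0.25 × 7700 ÷ 7 = 275 kcal/day.
Target intake = 3705.9375 − 275 = 3430.9375 kcal/day.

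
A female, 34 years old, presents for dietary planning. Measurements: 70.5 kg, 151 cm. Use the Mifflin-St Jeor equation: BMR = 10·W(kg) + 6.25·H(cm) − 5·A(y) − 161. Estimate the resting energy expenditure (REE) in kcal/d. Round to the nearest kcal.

Mifflin-St Jeor (female): BMR = 10(70.5) + 6.25(151) − 5(34) − 161 = 705 + 943.75 − 170 − 161 = 1317.75 kcal/day.

1318 kcal/d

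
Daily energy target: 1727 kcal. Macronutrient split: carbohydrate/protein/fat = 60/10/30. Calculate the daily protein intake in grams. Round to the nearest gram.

Protein energy = 10% × 1727 = 172.7 kcal.
At 4 kcal/g: 172.7 ÷ 4 = 43.175 g.

43 g/day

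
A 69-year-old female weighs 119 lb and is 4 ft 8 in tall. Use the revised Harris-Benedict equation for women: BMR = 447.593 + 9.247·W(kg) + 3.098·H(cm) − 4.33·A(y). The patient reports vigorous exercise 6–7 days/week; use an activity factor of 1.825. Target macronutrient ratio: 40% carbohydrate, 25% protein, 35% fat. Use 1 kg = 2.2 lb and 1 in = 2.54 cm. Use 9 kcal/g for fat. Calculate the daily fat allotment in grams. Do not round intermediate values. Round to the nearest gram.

Convert to metric: weight = 119 ÷ 2.2 = 54.0909 kg; height = (4×12 + 8) × 2.54 = 56 × 2.54 = 142.24 cm.
Harris-Benedict: BMR = 447.593 + 9.247(54.0909) + 3.098(142.24) − 4.33(69) = 1089.6612 kcal/day.
TEE = 1089.6612 × 1.825 = 1988.6316 kcal/day.
Fat energy = 35% × 1988.6316 = 696.0211 kcal.
Fat = 696.0211 ÷ 9 kcal/g = 77.3357 g.

77 g/day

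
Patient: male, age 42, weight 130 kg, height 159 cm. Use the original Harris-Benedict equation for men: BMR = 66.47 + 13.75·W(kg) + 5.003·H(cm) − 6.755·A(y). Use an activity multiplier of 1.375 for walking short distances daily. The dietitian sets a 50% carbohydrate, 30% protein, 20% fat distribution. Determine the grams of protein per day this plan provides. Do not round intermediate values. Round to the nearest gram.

244 g/day

Harris-Benedict: BMR = 66.47 + 13.75(130) + 5.003(159) − 6.755(42) = 2365.737 kcal/day.
TEE = 2365.737 × 1.375 = 3252.8884 kcal/day.
Protein energy = 30% × 3252.8884 = 975.8665 kcal.
Protein = 975.8665 ÷ 4 kcal/g = 243.9666 g.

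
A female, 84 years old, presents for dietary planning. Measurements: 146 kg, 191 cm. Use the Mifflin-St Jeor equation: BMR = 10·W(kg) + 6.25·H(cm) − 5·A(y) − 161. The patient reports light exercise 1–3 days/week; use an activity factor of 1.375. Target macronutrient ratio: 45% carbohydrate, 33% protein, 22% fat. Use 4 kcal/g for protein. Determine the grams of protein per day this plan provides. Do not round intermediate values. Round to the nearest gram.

235 g/day

Mifflin-St Jeor (female): BMR = 10(146) + 6.25(191) − 5(84) − 161 = 1460 + 1193.75 − 420 − 161 = 2072.75 kcal/day.
TEE = 2072.75 × 1.375 = 2850.0313 kcal/day.
Protein energy = 33% × 2850.0313 = 940.5103 kcal.
Protein = 940.5103 ÷ 4 kcal/g = 235.1276 g.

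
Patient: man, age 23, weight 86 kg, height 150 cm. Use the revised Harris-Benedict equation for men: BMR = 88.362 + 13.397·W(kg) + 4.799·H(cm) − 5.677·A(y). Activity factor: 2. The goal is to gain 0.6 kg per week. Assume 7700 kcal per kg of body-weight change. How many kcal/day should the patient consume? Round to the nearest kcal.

4320 kcal/day

Harris-Benedict: BMR = 88.362 + 13.397(86) + 4.799(150) − 5.677(23) = 1829.783 kcal/day.
TEE = 1829.783 × 2 = 3659.566 kcal/day.
Required daily surplus = 0.6 × 7700 ÷ 7 = 660 kcal/day.
Target intake = 3659.566 + 660 = 4319.566 kcal/day.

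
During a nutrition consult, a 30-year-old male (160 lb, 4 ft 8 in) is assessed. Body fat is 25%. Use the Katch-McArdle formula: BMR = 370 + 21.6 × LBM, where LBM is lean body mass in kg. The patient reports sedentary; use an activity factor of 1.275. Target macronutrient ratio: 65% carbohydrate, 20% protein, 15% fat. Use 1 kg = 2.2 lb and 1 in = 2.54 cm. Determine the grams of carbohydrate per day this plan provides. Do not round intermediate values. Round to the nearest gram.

Convert to metric: weight = 160 ÷ 2.2 = 72.7273 kg; height = (4×12 + 8) × 2.54 = 56 × 2.54 = 142.24 cm.
LBM = 72.7273 × (1 − 0.25) = 54.5455 kg. Katch-McArdle: BMR = 370 + 21.6 × 54.5455 = 1548.1818 kcal/day.
TEE = 1548.1818 × 1.275 = 1973.9318 kcal/day.
Carbohydrate energy = 65% × 1973.9318 = 1283.0557 kcal.
Carbohydrate = 1283.0557 ÷ 4 kcal/g = 320.7639 g.

321 g/day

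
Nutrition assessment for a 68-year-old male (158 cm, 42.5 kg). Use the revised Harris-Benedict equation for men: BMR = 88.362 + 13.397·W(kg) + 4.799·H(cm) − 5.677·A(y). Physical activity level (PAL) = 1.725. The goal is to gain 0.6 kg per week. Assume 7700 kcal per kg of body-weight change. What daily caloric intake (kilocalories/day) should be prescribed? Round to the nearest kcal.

2437 kilocalories/day

Harris-Benedict: BMR = 88.362 + 13.397(42.5) + 4.799(158) − 5.677(68) = 1029.9405 kcal/day.
TEE = 1029.9405 × 1.725 = 1776.6474 kcal/day.
Required daily surplus = 0.6 × 7700 ÷ 7 = 660 kcal/day.
Target intake = 1776.6474 + 660 = 2436.6474 kcal/day.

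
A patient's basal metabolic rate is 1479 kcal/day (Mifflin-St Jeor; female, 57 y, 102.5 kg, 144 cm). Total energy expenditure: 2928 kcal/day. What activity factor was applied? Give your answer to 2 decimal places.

1.98

Activity factor = TEE ÷ BMR = 2928 ÷ 1479 = 1.98.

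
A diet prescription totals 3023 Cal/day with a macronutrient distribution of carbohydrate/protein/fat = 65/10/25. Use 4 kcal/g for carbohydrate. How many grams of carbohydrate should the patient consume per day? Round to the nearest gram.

491 g/day

Carbohydrate energy = 65% × 3023 = 1964.95 kcal.
At 4 kcal/g: 1964.95 ÷ 4 = 491.2375 g.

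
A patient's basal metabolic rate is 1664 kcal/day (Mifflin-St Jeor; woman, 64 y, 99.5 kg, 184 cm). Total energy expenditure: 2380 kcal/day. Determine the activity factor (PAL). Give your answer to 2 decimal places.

Activity factor = TEE ÷ BMR = 2380 ÷ 1664 = 1.43.

1.43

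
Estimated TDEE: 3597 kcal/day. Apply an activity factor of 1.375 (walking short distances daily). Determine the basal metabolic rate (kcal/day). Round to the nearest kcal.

2616 kcal/day

BMR = TEE ÷ activity factor = 3597 ÷ 1.375 = 2616 kcal/day.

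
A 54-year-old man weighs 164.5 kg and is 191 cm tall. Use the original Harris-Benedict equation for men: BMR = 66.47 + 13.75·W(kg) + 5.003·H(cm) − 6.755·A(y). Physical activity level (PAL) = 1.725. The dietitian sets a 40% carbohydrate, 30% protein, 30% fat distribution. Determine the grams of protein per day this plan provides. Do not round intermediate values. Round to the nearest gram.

Harris-Benedict: BMR = 66.47 + 13.75(164.5) + 5.003(191) − 6.755(54) = 2919.148 kcal/day.
TEE = 2919.148 × 1.725 = 5035.5303 kcal/day.
Protein energy = 30% × 5035.5303 = 1510.6591 kcal.
Protein = 1510.6591 ÷ 4 kcal/g = 377.6648 g.

378 g/day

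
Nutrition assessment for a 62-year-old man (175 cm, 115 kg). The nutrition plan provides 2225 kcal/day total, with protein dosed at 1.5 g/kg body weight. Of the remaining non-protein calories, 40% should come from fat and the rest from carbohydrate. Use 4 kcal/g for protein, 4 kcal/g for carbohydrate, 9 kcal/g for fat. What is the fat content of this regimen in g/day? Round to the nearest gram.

Protein = 1.5 × 115 = 172.5 g → 172.5 × 4 = 690 kcal.
Non-protein calories = 2225 − 690 = 1535 kcal.
Fat: 40% × 1535 = 614 kcal; carbohydrate: 921 kcal.
Fat: 614 kcal ÷ 9 kcal/g = 68.2222 g.

68 g/day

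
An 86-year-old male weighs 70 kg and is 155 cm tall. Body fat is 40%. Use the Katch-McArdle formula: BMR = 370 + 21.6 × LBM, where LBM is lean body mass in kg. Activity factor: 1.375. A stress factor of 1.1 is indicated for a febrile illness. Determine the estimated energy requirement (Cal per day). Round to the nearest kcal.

1932 Cal per day

LBM = 70 × (1 − 0.4) = 42 kg. Katch-McArdle: BMR = 370 + 21.6 × 42 = 1277.2 kcal/day.
TEE = BMR × activity factor = 1277.2 × 1.375 = 1756.15 kcal/day.
Apply stress factor: 1756.15 × 1.1 = 1931.765 kcal/day.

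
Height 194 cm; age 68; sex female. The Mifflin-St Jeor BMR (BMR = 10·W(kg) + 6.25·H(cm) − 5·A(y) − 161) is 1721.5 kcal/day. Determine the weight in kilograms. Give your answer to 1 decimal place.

101.0 kg

1721.5 = 10·W + 6.25(194) − 5(68) − 161
10·W = 1721.5 − 711.5 = 1010, so W = 101 kg.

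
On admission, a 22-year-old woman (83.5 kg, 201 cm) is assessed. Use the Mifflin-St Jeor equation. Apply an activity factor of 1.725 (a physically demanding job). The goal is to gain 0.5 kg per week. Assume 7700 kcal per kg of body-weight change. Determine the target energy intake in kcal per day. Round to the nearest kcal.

3690 kcal per day

Mifflin-St Jeor (female): BMR = 10(83.5) + 6.25(201) − 5(22) − 161 = 835 + 1256.25 − 110 − 161 = 1820.25 kcal/day.
TEE = 1820.25 × 1.725 = 3139.9313 kcal/day.
Required daily surplus = 0.5 × 7700 ÷ 7 = 550 kcal/day.
Target intake = 3139.9313 + 550 = 3689.9313 kcal/day.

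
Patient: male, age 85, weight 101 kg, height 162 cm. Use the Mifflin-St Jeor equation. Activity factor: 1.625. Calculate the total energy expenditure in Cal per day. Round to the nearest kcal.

2604 Cal per day

Mifflin-St Jeor (male): BMR = 10(101) + 6.25(162) − 5(85) + 5 = 1010 + 1012.5 − 425 + 5 = 1602.5 kcal/day.
TEE = BMR × activity factor = 1602.5 × 1.625 = 2604.0625 kcal/day.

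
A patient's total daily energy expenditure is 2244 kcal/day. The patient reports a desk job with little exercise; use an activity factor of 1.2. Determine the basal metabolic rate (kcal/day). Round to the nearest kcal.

BMR = TEE ÷ activity factor = 2244 ÷ 1.2 = 1870 kcal/day.

1870 kcal/day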